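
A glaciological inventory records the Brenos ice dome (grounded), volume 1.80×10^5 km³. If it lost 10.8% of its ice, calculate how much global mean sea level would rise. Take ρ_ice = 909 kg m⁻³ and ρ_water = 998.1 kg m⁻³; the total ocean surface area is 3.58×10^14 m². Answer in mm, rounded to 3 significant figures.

Brenos: 0.108 × 1.80×10^5 km³ × (909/998.1) = 1.770×10^4 km³ of water.
Spread over 3.58×10^14 m² of ocean, Δh = 1.770×10^13 / 3.58×10^14 = 0.0495 m = 49.5 mm.

≈ 49.5 mm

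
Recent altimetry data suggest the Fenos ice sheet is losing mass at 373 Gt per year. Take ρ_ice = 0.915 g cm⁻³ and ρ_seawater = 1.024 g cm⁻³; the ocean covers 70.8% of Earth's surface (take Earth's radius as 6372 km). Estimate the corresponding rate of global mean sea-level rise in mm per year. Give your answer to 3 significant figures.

ρ_w = 1.024 g cm⁻³ = 1024 kg m⁻³. Annual water volume added = 373 Gt / ρ_w = 3.730×10^14 kg / 1024 kg m⁻³ = 3.643×10^11 m³.
Δh per year = 3.643×10^11 / 3.61×10^14 = 1.01×10^-3 m = 1.01 mm.

≈ 1.01 mm/yr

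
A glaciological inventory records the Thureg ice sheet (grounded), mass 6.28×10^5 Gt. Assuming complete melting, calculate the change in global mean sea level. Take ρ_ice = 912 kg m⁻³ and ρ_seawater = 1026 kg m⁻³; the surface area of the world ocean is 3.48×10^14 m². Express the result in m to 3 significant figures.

≈ 1.76 m

Thureg: 6.28×10^5 Gt = 6.280×10^17 kg; dividing by ρ_w = 1026 kg m⁻³ gives 6.121×10^14 m³ of water.
Spread over 3.48×10^14 m² of ocean, Δh = 6.121×10^14 / 3.48×10^14 = 1.76 m.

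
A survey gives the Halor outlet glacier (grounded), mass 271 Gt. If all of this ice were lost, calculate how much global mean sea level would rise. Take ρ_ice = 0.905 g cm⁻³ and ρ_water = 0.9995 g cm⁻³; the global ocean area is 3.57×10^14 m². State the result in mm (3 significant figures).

≈ 0.759 mm

Halor: 271 Gt = 2.710×10^14 kg; dividing by ρ_w = 0.9995 g cm⁻³ = 999.5 kg m⁻³ gives 2.711×10^11 m³ of water.
Spread over 3.57×10^14 m² of ocean, Δh = 2.711×10^11 / 3.57×10^14 = 7.59×10^-4 m = 0.759 mm.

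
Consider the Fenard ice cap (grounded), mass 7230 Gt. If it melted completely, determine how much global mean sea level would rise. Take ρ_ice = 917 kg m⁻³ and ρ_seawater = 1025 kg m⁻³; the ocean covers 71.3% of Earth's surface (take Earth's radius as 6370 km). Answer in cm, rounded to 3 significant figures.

≈ 1.94 cm

Fenard: 7230 Gt = 7.230×10^15 kg; dividing by ρ_w = 1025 kg m⁻³ gives 7.054×10^12 m³ of water.
Spread over 3.64×10^14 m² of ocean, Δh = 7.054×10^12 / 3.64×10^14 = 0.0194 m = 1.94 cm.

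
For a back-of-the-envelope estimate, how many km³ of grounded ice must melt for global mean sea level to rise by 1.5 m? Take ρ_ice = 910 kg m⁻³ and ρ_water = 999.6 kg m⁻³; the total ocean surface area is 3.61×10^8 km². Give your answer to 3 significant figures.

Required water volume = Δh × A = 1.5 m × 3.61×10^14 m² = 5.415×10^14 m³ = 5.415×10^5 km³.
Ice volume = water volume × ρ_w/ρ_ice = 5.415×10^5 × 999.6/910 = 5.95×10^5 km³.

≈ 5.95×10^5 km³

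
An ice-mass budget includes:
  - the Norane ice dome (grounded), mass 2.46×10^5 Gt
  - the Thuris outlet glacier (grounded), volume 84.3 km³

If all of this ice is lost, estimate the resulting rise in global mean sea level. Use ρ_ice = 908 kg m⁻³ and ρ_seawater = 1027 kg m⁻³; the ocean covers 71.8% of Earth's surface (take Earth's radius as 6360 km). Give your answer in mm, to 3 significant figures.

Norane: 2.46×10^5 Gt = 2.460×10^17 kg; dividing by ρ_w = 1027 kg m⁻³ gives 2.395×10^14 m³ of water.
Thuris: 84.3 km³ × (908/1027) = 74.53 km³ of water.
Total added water ≈ 2.396×10^14 m³ over 3.65×10^14 m² → Δh = 0.657 m = 657 mm.

≈ 657 mm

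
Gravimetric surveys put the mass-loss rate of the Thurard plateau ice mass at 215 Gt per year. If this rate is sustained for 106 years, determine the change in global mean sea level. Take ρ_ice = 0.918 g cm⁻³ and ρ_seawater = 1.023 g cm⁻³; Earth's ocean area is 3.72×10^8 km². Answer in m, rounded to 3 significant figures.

≈ 0.0599 m

Total mass lost = 215 Gt/yr × 106 yr = 2.279×10^4 Gt = 2.279×10^16 kg.
ρ_w = 1.023 g cm⁻³ = 1023 kg m⁻³, so water volume = 2.279×10^16 / 1023 = 2.228×10^13 m³.
Δh = 2.228×10^13 / 3.72×10^14 = 0.0599 m.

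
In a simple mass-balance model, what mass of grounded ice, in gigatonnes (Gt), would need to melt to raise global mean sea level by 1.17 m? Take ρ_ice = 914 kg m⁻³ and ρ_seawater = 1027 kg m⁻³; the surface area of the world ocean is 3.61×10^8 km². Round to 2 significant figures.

Required water volume = Δh × A = 1.17 m × 3.61×10^14 m² = 4.224×10^14 m³.
ρ_w = 1027 kg m⁻³, so the mass of water = 4.224×10^14 m³ × 1027 kg m⁻³ = 4.338×10^17 kg = 4.3×10^5 Gt (and the same mass of ice, by conservation).

≈ 4.3×10^5 Gt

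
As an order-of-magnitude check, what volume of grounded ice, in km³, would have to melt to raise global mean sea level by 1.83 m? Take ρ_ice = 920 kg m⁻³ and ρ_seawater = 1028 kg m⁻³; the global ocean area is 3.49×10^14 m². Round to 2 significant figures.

Required water volume = Δh × A = 1.83 m × 3.49×10^14 m² = 6.387×10^14 m³ = 6.387×10^5 km³.
Ice volume = water volume × ρ_w/ρ_ice = 6.387×10^5 × 1028/920 = 7.1×10^5 km³.

≈ 7.1×10^5 km³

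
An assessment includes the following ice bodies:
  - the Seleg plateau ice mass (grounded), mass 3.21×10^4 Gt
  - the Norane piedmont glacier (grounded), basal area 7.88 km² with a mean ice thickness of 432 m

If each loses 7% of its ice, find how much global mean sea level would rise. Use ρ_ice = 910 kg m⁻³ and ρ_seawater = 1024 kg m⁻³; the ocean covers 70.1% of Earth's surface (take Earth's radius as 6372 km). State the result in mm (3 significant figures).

≈ 6.14 mm

Seleg: 0.07 × 3.21×10^4 Gt = 2.247×10^15 kg; dividing by ρ_w = 1024 kg m⁻³ gives 2.194×10^12 m³ of water.
Norane: ice volume = 7.88 km² × 432 m = 3.404 km³; 0.07 × 3.404 × (910/1024) = 0.2118 km³ of water.
Total added water ≈ 2.195×10^12 m³ over 3.58×10^14 m² → Δh = 6.14×10^-3 m = 6.14 mm.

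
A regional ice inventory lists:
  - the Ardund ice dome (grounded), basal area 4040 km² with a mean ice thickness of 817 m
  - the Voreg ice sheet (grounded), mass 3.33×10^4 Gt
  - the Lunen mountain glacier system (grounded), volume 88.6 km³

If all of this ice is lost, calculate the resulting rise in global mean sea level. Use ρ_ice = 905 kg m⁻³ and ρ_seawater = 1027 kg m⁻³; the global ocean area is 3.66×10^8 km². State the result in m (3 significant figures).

Ardund: ice volume = 4040 km² × 817 m = 3301 km³; 3301 × (905/1027) = 2909 km³ of water.
Voreg: 3.33×10^4 Gt = 3.330×10^16 kg; dividing by ρ_w = 1027 kg m⁻³ gives 3.242×10^13 m³ of water.
Lunen: 88.6 km³ × (905/1027) = 78.07 km³ of water.
Total added water ≈ 3.541×10^13 m³ over 3.66×10^14 m² → Δh = 0.0968 m.

≈ 0.0968 m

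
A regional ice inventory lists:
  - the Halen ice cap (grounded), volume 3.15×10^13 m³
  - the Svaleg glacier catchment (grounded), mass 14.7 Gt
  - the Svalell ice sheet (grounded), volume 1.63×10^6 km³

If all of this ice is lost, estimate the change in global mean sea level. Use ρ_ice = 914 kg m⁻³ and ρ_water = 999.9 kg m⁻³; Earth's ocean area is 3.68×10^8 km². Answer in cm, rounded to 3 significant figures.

≈ 413 cm

Halen: 3.15×10^13 m³ × (914/999.9) = 2.879×10^13 m³ of water.
Svaleg: 14.7 Gt = 1.470×10^13 kg; dividing by ρ_w = 999.9 kg m⁻³ gives 1.470×10^10 m³ of water.
Svalell: 1.63×10^6 km³ × (914/999.9) = 1.490×10^6 km³ of water.
Total added water ≈ 1.519×10^15 m³ over 3.68×10^14 m² → Δh = 4.13 m = 413 cm.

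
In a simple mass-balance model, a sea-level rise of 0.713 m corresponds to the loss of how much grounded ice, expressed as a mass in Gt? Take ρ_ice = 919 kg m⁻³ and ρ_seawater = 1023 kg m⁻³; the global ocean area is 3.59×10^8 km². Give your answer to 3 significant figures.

≈ 2.62×10^5 Gt

Required water volume = Δh × A = 0.713 m × 3.59×10^14 m² = 2.560×10^14 m³.
ρ_w = 1023 kg m⁻³, so the mass of water = 2.560×10^14 m³ × 1023 kg m⁻³ = 2.619×10^17 kg = 2.62×10^5 Gt (and the same mass of ice, by conservation).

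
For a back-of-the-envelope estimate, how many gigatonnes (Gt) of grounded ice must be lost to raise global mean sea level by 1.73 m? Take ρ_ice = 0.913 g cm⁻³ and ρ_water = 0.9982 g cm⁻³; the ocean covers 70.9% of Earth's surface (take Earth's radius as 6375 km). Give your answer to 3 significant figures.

Required water volume = Δh × A = 1.73 m × 3.62×10^14 m² = 6.264×10^14 m³.
ρ_w = 0.9982 g cm⁻³ = 998.2 kg m⁻³, so the mass of water = 6.264×10^14 m³ × 998.2 kg m⁻³ = 6.253×10^17 kg = 6.25×10^5 Gt (and the same mass of ice, by conservation).

≈ 6.25×10^5 Gt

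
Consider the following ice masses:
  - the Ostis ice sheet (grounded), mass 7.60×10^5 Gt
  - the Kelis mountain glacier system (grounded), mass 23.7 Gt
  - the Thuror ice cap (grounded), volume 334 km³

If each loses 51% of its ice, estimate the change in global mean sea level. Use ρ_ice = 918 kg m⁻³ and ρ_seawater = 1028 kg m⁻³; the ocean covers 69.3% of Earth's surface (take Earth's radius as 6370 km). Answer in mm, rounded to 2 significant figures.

≈ 1100 mm

Ostis: 0.51 × 7.60×10^5 Gt = 3.876×10^17 kg; dividing by ρ_w = 1028 kg m⁻³ gives 3.770×10^14 m³ of water.
Kelis: 0.51 × 23.7 Gt = 1.209×10^13 kg; dividing by ρ_w = 1028 kg m⁻³ gives 1.176×10^10 m³ of water.
Thuror: 0.51 × 334 km³ × (918/1028) = 152.1 km³ of water.
Total added water ≈ 3.772×10^14 m³ over 3.53×10^14 m² → Δh = 1.07 m = 1100 mm.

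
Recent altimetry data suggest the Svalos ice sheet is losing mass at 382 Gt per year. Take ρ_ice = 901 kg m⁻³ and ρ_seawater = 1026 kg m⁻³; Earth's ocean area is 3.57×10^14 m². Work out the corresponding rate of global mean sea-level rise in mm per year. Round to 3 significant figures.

≈ 1.04 mm/yr

ρ_w = 1026 kg m⁻³. Annual water volume added = 382 Gt / ρ_w = 3.820×10^14 kg / 1026 kg m⁻³ = 3.723×10^11 m³.
Δh per year = 3.723×10^11 / 3.57×10^14 = 1.04×10^-3 m = 1.04 mm.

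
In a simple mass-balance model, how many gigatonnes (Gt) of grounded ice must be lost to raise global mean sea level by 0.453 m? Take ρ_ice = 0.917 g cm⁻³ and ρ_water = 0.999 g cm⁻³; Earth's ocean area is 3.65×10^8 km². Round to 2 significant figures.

≈ 1.7×10^5 Gt

Required water volume = Δh × A = 0.453 m × 3.65×10^14 m² = 1.653×10^14 m³.
ρ_w = 0.999 g cm⁻³ = 999 kg m⁻³, so the mass of water = 1.653×10^14 m³ × 999 kg m⁻³ = 1.652×10^17 kg = 1.7×10^5 Gt (and the same mass of ice, by conservation).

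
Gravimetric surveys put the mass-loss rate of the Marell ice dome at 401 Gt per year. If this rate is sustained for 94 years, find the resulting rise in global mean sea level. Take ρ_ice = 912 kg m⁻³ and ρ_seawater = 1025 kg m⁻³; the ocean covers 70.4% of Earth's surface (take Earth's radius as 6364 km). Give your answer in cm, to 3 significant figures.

≈ 10.3 cm

Total mass lost = 401 Gt/yr × 94 yr = 3.769×10^4 Gt = 3.769×10^16 kg.
ρ_w = 1025 kg m⁻³, so water volume = 3.769×10^16 / 1025 = 3.677×10^13 m³.
Δh = 3.677×10^13 / 3.58×10^14 = 0.103 m = 10.3 cm.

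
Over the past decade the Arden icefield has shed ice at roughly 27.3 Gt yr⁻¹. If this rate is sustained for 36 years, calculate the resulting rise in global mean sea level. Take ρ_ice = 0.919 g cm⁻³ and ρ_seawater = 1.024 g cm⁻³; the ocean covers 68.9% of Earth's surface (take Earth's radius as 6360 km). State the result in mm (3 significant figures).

Total mass lost = 27.3 Gt/yr × 36 yr = 982.8 Gt = 9.828×10^14 kg.
ρ_w = 1.024 g cm⁻³ = 1024 kg m⁻³, so water volume = 9.828×10^14 / 1024 = 9.598×10^11 m³.
Δh = 9.598×10^11 / 3.50×10^14 = 2.74×10^-3 m = 2.74 mm.

≈ 2.74 mm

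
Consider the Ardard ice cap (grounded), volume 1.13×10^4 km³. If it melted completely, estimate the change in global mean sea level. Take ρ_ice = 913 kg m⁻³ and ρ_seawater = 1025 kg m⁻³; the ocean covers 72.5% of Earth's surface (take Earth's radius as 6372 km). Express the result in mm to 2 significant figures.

Ardard: 1.13×10^4 km³ × (913/1025) = 1.007×10^4 km³ of water.
Spread over 3.70×10^14 m² of ocean, Δh = 1.007×10^13 / 3.70×10^14 = 0.0272 m = 27 mm.

≈ 27 mm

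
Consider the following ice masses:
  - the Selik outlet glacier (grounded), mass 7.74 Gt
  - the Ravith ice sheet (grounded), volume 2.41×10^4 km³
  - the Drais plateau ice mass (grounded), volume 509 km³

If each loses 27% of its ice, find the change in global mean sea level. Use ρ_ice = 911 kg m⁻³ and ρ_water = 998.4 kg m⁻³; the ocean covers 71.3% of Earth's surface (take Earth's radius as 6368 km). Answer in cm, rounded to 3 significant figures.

≈ 1.67 cm

Selik: 0.27 × 7.74 Gt = 2.090×10^12 kg; dividing by ρ_w = 998.4 kg m⁻³ gives 2.093×10^9 m³ of water.
Ravith: 0.27 × 2.41×10^4 km³ × (911/998.4) = 5937 km³ of water.
Drais: 0.27 × 509 km³ × (911/998.4) = 125.4 km³ of water.
Total added water ≈ 6.065×10^12 m³ over 3.63×10^14 m² → Δh = 0.0167 m = 1.67 cm.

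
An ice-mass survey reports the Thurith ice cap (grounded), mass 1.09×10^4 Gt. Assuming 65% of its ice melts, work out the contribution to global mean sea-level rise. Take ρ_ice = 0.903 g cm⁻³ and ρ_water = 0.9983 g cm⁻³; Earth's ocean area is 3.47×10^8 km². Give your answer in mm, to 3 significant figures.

≈ 20.5 mm

Thurith: 0.65 × 1.09×10^4 Gt = 7.085×10^15 kg; dividing by ρ_w = 0.9983 g cm⁻³ = 998.3 kg m⁻³ gives 7.097×10^12 m³ of water.
Spread over 3.47×10^14 m² of ocean, Δh = 7.097×10^12 / 3.47×10^14 = 0.0205 m = 20.5 mm.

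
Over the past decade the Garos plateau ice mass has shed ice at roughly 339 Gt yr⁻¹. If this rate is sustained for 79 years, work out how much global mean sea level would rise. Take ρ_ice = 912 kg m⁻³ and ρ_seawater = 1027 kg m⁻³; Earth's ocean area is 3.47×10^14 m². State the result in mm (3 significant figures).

Total mass lost = 339 Gt/yr × 79 yr = 2.678×10^4 Gt = 2.678×10^16 kg.
ρ_w = 1027 kg m⁻³, so water volume = 2.678×10^16 / 1027 = 2.608×10^13 m³.
Δh = 2.608×10^13 / 3.47×10^14 = 0.0751 m = 75.1 mm.

≈ 75.1 mm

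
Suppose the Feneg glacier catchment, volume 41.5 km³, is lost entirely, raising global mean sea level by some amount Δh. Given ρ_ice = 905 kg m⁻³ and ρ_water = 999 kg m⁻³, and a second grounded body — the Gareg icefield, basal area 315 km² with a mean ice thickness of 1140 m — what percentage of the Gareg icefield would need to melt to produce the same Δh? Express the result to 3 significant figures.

Equal sea-level rise means equal mass of meltwater, i.e. equal mass of ice lost.
Ice mass of Feneg: 3.756×10^13 kg; ice mass of Gareg: 3.250×10^14 kg.
Fraction required = 3.756×10^13 / 3.250×10^14 = 0.116 → 11.6 %.

≈ 11.6 %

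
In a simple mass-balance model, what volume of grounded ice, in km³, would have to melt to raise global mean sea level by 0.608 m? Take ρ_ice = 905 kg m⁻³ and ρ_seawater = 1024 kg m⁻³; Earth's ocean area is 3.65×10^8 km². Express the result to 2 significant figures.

Required water volume = Δh × A = 0.608 m × 3.65×10^14 m² = 2.219×10^14 m³ = 2.219×10^5 km³.
Ice volume = water volume × ρ_w/ρ_ice = 2.219×10^5 × 1024/905 = 2.5×10^5 km³.

≈ 2.5×10^5 km³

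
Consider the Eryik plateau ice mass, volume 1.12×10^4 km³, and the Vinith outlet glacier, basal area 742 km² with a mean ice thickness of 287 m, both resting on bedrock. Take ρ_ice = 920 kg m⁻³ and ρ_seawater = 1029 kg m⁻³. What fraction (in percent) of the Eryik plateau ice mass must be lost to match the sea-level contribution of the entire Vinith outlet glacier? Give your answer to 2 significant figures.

≈ 1.9 %

Equal sea-level rise means equal mass of meltwater, i.e. equal mass of ice lost.
Ice mass of Vinith: 1.959×10^14 kg; ice mass of Eryik: 1.030×10^16 kg.
Fraction required = 1.959×10^14 / 1.030×10^16 = 0.0190 → 1.9 %.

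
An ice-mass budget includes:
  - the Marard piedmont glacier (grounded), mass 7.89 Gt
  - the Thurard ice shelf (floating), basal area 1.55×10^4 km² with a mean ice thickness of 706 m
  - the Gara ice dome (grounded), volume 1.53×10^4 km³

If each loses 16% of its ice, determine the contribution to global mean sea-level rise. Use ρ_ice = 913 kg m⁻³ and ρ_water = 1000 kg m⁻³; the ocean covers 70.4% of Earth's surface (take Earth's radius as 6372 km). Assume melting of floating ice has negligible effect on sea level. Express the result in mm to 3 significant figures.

Marard: 0.16 × 7.89 Gt = 1.262×10^12 kg; dividing by ρ_w = 1000 kg m⁻³ gives 1.262×10^9 m³ of water.
The Thurard ice shelf is floating and already displaces its own weight of water, so its melt adds essentially nothing to sea level.
Gara: 0.16 × 1.53×10^4 km³ × (913/1000) = 2235 km³ of water.
Total added water ≈ 2.236×10^12 m³ over 3.59×10^14 m² → Δh = 6.23×10^-3 m = 6.23 mm.

≈ 6.23 mm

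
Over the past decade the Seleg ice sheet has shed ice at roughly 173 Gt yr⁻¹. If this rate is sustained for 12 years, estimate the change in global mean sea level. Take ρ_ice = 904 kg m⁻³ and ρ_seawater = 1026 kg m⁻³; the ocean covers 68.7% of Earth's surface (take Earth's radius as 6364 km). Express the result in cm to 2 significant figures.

≈ 0.58 cm

Total mass lost = 173 Gt/yr × 12 yr = 2076 Gt = 2.076×10^15 kg.
ρ_w = 1026 kg m⁻³, so water volume = 2.076×10^15 / 1026 = 2.023×10^12 m³.
Δh = 2.023×10^12 / 3.50×10^14 = 5.79×10^-3 m = 0.58 cm.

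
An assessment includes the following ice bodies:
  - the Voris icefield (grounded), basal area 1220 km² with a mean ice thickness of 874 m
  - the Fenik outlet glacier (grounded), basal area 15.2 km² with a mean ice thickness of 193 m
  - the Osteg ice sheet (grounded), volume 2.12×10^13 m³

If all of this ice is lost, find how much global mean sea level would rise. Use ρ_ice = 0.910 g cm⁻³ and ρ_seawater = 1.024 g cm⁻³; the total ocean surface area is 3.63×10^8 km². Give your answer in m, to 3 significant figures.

Voris: ice volume = 1220 km² × 874 m = 1066 km³; 1066 × (910/1024) = 947.6 km³ of water.
Fenik: ice volume = 15.2 km² × 193 m = 2.934 km³; 2.934 × (910/1024) = 2.607 km³ of water.
Osteg: 2.12×10^13 m³ × (910/1024) = 1.884×10^13 m³ of water.
Total added water ≈ 1.979×10^13 m³ over 3.63×10^14 m² → Δh = 0.0545 m.

≈ 0.0545 m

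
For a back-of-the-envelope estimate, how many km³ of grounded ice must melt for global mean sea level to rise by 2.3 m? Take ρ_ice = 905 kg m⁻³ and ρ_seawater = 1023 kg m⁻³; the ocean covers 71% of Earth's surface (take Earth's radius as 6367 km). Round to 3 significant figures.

Required water volume = Δh × A = 2.3 m × 3.62×10^14 m² = 8.319×10^14 m³ = 8.319×10^5 km³.
Ice volume = water volume × ρ_w/ρ_ice = 8.319×10^5 × 1023/905 = 9.40×10^5 km³.

≈ 9.40×10^5 km³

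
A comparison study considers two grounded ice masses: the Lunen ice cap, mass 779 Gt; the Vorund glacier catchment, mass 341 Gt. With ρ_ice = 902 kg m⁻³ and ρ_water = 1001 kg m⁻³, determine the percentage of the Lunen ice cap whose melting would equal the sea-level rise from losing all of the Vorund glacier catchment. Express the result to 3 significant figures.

Equal sea-level rise means equal mass of meltwater, i.e. equal mass of ice lost.
Ice mass of Vorund: 3.410×10^14 kg; ice mass of Lunen: 7.790×10^14 kg.
Fraction required = 3.410×10^14 / 7.790×10^14 = 0.438 → 43.8 %.

≈ 43.8 %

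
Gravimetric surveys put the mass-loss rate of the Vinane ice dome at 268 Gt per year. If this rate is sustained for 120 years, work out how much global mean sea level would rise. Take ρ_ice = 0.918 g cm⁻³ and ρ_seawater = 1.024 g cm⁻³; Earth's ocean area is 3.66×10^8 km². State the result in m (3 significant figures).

Total mass lost = 268 Gt/yr × 120 yr = 3.216×10^4 Gt = 3.216×10^16 kg.
ρ_w = 1.024 g cm⁻³ = 1024 kg m⁻³, so water volume = 3.216×10^16 / 1024 = 3.141×10^13 m³.
Δh = 3.141×10^13 / 3.66×10^14 = 0.0858 m.

≈ 0.0858 m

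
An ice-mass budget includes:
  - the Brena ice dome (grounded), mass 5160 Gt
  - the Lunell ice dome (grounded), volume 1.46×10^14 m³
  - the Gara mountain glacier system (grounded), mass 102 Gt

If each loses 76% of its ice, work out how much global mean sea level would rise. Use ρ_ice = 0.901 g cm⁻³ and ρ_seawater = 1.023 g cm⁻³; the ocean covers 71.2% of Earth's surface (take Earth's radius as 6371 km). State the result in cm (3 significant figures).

≈ 28.0 cm

Brena: 0.76 × 5160 Gt = 3.922×10^15 kg; dividing by ρ_w = 1.023 g cm⁻³ = 1023 kg m⁻³ gives 3.833×10^12 m³ of water.
Lunell: 0.76 × 1.46×10^14 m³ × (901/1023) = 9.773×10^13 m³ of water.
Gara: 0.76 × 102 Gt = 7.752×10^13 kg; dividing by ρ_w = 1023 kg m⁻³ gives 7.578×10^10 m³ of water.
Total added water ≈ 1.016×10^14 m³ over 3.63×10^14 m² → Δh = 0.280 m = 28.0 cm.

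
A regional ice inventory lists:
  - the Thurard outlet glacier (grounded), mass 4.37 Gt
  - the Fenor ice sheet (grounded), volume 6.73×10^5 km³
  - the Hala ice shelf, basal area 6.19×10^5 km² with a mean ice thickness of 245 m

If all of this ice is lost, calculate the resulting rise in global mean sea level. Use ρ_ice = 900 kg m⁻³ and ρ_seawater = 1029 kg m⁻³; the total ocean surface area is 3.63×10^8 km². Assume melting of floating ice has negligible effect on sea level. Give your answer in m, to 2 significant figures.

Thurard: 4.37 Gt = 4.370×10^12 kg; dividing by ρ_w = 1029 kg m⁻³ gives 4.247×10^9 m³ of water.
Fenor: 6.73×10^5 km³ × (900/1029) = 5.886×10^5 km³ of water.
The Hala ice shelf is floating and already displaces its own weight of water, so its melt adds essentially nothing to sea level.
Total added water ≈ 5.886×10^14 m³ over 3.63×10^14 m² → Δh = 1.62 m.

≈ 1.6 m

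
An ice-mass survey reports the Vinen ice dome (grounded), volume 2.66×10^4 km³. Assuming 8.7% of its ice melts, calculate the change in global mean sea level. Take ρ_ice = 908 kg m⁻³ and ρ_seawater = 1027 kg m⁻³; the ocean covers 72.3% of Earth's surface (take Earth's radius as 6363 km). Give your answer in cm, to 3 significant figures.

Vinen: 0.087 × 2.66×10^4 km³ × (908/1027) = 2046 km³ of water.
Spread over 3.68×10^14 m² of ocean, Δh = 2.046×10^12 / 3.68×10^14 = 5.56×10^-3 m = 0.556 cm.

≈ 0.556 cm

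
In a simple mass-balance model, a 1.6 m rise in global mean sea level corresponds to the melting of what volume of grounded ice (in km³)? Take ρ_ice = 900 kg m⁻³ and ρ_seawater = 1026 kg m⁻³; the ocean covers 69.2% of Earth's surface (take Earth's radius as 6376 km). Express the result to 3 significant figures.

Required water volume = Δh × A = 1.6 m × 3.54×10^14 m² = 5.656×10^14 m³ = 5.656×10^5 km³.
Ice volume = water volume × ρ_w/ρ_ice = 5.656×10^5 × 1026/900 = 6.45×10^5 km³.

≈ 6.45×10^5 km³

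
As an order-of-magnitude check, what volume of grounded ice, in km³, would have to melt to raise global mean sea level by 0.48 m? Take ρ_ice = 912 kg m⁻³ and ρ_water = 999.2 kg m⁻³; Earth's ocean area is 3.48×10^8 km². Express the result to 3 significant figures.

Required water volume = Δh × A = 0.48 m × 3.48×10^14 m² = 1.670×10^14 m³ = 1.670×10^5 km³.
Ice volume = water volume × ρ_w/ρ_ice = 1.670×10^5 × 999.2/912 = 1.83×10^5 km³.

≈ 1.83×10^5 km³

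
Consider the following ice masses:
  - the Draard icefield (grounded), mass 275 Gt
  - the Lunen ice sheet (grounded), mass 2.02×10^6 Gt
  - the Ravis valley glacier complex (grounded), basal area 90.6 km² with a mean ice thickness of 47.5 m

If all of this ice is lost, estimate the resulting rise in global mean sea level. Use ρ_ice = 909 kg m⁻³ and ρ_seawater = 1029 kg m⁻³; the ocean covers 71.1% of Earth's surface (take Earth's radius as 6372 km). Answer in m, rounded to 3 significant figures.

≈ 5.41 m

Draard: 275 Gt = 2.750×10^14 kg; dividing by ρ_w = 1029 kg m⁻³ gives 2.672×10^11 m³ of water.
Lunen: 2.02×10^6 Gt = 2.020×10^18 kg; dividing by ρ_w = 1029 kg m⁻³ gives 1.963×10^15 m³ of water.
Ravis: ice volume = 90.6 km² × 47.5 m = 4.303 km³; 4.303 × (909/1029) = 3.802 km³ of water.
Total added water ≈ 1.963×10^15 m³ over 3.63×10^14 m² → Δh = 5.41 m.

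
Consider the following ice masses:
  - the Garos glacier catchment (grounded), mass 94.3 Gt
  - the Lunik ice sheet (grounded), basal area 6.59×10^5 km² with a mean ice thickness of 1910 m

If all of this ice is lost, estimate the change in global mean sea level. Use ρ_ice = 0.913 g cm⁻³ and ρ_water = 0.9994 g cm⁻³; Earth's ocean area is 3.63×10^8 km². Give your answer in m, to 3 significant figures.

≈ 3.17 m

Garos: 94.3 Gt = 9.430×10^13 kg; dividing by ρ_w = 0.9994 g cm⁻³ = 999.4 kg m⁻³ gives 9.436×10^10 m³ of water.
Lunik: ice volume = 6.59×10^5 km² × 1910 m = 1.259×10^6 km³; 1.259×10^6 × (913/999.4) = 1.150×10^6 km³ of water.
Total added water ≈ 1.150×10^15 m³ over 3.63×10^14 m² → Δh = 3.17 m.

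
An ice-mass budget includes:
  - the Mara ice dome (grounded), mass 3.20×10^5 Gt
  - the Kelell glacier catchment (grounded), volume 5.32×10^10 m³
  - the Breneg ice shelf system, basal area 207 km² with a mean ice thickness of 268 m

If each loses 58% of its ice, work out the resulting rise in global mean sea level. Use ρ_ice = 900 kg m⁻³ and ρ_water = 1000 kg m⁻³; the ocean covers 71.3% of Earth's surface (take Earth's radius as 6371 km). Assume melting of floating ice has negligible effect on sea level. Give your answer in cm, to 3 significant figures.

Mara: 0.58 × 3.20×10^5 Gt = 1.856×10^17 kg; dividing by ρ_w = 1000 kg m⁻³ gives 1.856×10^14 m³ of water.
Kelell: 0.58 × 5.32×10^10 m³ × (900/1000) = 2.777×10^10 m³ of water.
The Breneg ice shelf system is floating and already displaces its own weight of water, so its melt adds essentially nothing to sea level.
Total added water ≈ 1.856×10^14 m³ over 3.64×10^14 m² → Δh = 0.510 m = 51.0 cm.

≈ 51.0 cm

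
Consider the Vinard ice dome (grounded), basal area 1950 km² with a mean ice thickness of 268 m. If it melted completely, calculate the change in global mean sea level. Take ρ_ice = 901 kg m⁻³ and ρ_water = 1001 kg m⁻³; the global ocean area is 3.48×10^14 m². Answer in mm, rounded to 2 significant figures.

Vinard: ice volume = 1950 km² × 268 m = 522.6 km³; 522.6 × (901/1001) = 470.4 km³ of water.
Spread over 3.48×10^14 m² of ocean, Δh = 4.704×10^11 / 3.48×10^14 = 1.35×10^-3 m = 1.4 mm.

≈ 1.4 mm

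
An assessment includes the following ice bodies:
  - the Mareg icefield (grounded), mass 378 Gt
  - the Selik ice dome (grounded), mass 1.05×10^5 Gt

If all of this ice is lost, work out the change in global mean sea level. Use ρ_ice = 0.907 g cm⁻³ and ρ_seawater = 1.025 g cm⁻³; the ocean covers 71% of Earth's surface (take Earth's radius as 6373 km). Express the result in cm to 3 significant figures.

≈ 28.4 cm

Mareg: 378 Gt = 3.780×10^14 kg; dividing by ρ_w = 1.025 g cm⁻³ = 1025 kg m⁻³ gives 3.688×10^11 m³ of water.
Selik: 1.05×10^5 Gt = 1.050×10^17 kg; dividing by ρ_w = 1025 kg m⁻³ gives 1.024×10^14 m³ of water.
Total added water ≈ 1.028×10^14 m³ over 3.62×10^14 m² → Δh = 0.284 m = 28.4 cm.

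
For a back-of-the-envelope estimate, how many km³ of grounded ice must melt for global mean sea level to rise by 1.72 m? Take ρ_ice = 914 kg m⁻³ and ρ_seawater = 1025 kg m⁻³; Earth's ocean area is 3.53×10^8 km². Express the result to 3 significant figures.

Required water volume = Δh × A = 1.72 m × 3.53×10^14 m² = 6.072×10^14 m³ = 6.072×10^5 km³.
Ice volume = water volume × ρ_w/ρ_ice = 6.072×10^5 × 1025/914 = 6.81×10^5 km³.

≈ 6.81×10^5 km³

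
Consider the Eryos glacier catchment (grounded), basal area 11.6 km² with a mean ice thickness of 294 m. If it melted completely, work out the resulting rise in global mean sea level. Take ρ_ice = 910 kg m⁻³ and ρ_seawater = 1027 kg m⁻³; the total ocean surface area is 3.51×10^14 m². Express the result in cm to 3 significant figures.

Eryos: ice volume = 11.6 km² × 294 m = 3.410 km³; 3.410 × (910/1027) = 3.022 km³ of water.
Spread over 3.51×10^14 m² of ocean, Δh = 3.022×10^9 / 3.51×10^14 = 8.61×10^-6 m = 8.61×10^-4 cm.

≈ 8.61×10^-4 cm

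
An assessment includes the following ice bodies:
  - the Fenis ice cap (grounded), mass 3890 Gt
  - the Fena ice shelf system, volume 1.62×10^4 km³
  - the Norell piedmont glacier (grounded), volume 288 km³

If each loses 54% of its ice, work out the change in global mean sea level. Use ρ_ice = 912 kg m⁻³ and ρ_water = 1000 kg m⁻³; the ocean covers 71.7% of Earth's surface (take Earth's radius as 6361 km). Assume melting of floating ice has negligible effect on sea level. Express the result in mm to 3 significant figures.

Fenis: 0.54 × 3890 Gt = 2.101×10^15 kg; dividing by ρ_w = 1000 kg m⁻³ gives 2.101×10^12 m³ of water.
The Fena ice shelf system is floating and already displaces its own weight of water, so its melt adds essentially nothing to sea level.
Norell: 0.54 × 288 km³ × (912/1000) = 141.8 km³ of water.
Total added water ≈ 2.242×10^12 m³ over 3.65×10^14 m² → Δh = 6.15×10^-3 m = 6.15 mm.

≈ 6.15 mm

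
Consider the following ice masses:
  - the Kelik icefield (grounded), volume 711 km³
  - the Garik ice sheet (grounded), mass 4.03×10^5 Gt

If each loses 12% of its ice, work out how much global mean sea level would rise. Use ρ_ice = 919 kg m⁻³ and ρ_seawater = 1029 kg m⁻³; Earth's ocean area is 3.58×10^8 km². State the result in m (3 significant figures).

Kelik: 0.12 × 711 km³ × (919/1029) = 76.20 km³ of water.
Garik: 0.12 × 4.03×10^5 Gt = 4.836×10^16 kg; dividing by ρ_w = 1029 kg m⁻³ gives 4.700×10^13 m³ of water.
Total added water ≈ 4.707×10^13 m³ over 3.58×10^14 m² → Δh = 0.131 m.

≈ 0.131 m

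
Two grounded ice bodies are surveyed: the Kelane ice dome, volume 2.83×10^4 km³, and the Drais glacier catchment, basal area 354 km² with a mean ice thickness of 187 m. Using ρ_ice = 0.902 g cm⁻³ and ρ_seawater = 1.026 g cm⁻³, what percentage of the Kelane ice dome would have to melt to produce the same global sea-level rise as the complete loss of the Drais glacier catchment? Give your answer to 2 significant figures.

≈ 0.23 %

Equal sea-level rise means equal mass of meltwater, i.e. equal mass of ice lost.
Ice mass of Drais: 5.971×10^13 kg; ice mass of Kelane: 2.553×10^16 kg.
Fraction required = 5.971×10^13 / 2.553×10^16 = 2.34×10^-3 → 0.23 %.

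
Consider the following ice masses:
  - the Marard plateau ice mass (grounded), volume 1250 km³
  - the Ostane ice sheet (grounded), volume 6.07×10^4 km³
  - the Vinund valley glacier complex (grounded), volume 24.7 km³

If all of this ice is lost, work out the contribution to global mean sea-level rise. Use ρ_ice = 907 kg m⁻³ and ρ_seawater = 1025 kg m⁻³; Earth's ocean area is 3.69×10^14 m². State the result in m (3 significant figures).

Marard: 1250 km³ × (907/1025) = 1106 km³ of water.
Ostane: 6.07×10^4 km³ × (907/1025) = 5.371×10^4 km³ of water.
Vinund: 24.7 km³ × (907/1025) = 21.86 km³ of water.
Total added water ≈ 5.484×10^13 m³ over 3.69×10^14 m² → Δh = 0.149 m.

≈ 0.149 m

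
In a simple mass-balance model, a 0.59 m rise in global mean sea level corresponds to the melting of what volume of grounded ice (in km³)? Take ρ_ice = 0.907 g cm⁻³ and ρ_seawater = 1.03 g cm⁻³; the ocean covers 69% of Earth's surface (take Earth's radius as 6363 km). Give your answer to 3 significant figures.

Required water volume = Δh × A = 0.59 m × 3.51×10^14 m² = 2.071×10^14 m³ = 2.071×10^5 km³.
Ice volume = water volume × ρ_w/ρ_ice = 2.071×10^5 × 1030/907 = 2.35×10^5 km³.

≈ 2.35×10^5 km³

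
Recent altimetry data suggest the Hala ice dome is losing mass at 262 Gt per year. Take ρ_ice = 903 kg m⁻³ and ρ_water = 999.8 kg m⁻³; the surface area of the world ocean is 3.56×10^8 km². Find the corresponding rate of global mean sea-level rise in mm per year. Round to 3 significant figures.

ρ_w = 999.8 kg m⁻³. Annual water volume added = 262 Gt / ρ_w = 2.620×10^14 kg / 999.8 kg m⁻³ = 2.621×10^11 m³.
Δh per year = 2.621×10^11 / 3.56×10^14 = 7.36×10^-4 m = 0.736 mm.

≈ 0.736 mm/yr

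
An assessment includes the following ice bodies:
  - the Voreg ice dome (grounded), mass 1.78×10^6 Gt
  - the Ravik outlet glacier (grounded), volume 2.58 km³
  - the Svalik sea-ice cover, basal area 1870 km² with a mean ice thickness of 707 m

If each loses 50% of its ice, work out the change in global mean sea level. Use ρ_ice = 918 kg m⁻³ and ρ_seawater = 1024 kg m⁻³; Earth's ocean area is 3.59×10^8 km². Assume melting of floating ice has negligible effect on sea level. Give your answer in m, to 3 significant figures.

≈ 2.42 m

Voreg: 0.5 × 1.78×10^6 Gt = 8.900×10^17 kg; dividing by ρ_w = 1024 kg m⁻³ gives 8.691×10^14 m³ of water.
Ravik: 0.5 × 2.58 km³ × (918/1024) = 1.156 km³ of water.
The Svalik sea-ice cover is floating and already displaces its own weight of water, so its melt adds essentially nothing to sea level.
Total added water ≈ 8.691×10^14 m³ over 3.59×10^14 m² → Δh = 2.42 m.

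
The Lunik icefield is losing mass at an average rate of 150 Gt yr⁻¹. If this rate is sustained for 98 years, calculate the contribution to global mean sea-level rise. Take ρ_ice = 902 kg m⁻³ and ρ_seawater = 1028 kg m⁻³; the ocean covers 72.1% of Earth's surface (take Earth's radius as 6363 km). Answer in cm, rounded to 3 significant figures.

Total mass lost = 150 Gt/yr × 98 yr = 1.470×10^4 Gt = 1.470×10^16 kg.
ρ_w = 1028 kg m⁻³, so water volume = 1.470×10^16 / 1028 = 1.430×10^13 m³.
Δh = 1.430×10^13 / 3.67×10^14 = 0.0390 m = 3.90 cm.

≈ 3.90 cm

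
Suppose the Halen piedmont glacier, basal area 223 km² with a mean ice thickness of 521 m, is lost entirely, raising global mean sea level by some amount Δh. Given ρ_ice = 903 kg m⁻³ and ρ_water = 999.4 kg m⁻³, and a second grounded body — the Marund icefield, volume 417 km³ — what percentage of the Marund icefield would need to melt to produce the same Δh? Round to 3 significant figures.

≈ 27.9 %

Equal sea-level rise means equal mass of meltwater, i.e. equal mass of ice lost.
Ice mass of Halen: 1.049×10^14 kg; ice mass of Marund: 3.766×10^14 kg.
Fraction required = 1.049×10^14 / 3.766×10^14 = 0.279 → 27.9 %.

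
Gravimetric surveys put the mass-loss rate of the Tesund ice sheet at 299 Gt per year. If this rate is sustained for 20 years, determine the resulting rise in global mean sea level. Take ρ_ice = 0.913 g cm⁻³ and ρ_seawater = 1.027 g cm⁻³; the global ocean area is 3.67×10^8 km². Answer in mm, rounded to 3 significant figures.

≈ 15.9 mm

Total mass lost = 299 Gt/yr × 20 yr = 5980 Gt = 5.980×10^15 kg.
ρ_w = 1.027 g cm⁻³ = 1027 kg m⁻³, so water volume = 5.980×10^15 / 1027 = 5.823×10^12 m³.
Δh = 5.823×10^12 / 3.67×10^14 = 0.0159 m = 15.9 mm.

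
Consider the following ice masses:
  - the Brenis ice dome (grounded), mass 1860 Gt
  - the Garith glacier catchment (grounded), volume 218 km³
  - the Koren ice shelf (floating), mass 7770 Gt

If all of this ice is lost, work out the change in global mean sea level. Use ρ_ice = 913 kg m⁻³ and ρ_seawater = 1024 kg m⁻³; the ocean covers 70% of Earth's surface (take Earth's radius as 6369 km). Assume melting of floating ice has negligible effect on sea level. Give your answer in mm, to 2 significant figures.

Brenis: 1860 Gt = 1.860×10^15 kg; dividing by ρ_w = 1024 kg m⁻³ gives 1.816×10^12 m³ of water.
Garith: 218 km³ × (913/1024) = 194.4 km³ of water.
The Koren ice shelf is floating and already displaces its own weight of water, so its melt adds essentially nothing to sea level.
Total added water ≈ 2.011×10^12 m³ over 3.57×10^14 m² → Δh = 5.64×10^-3 m = 5.6 mm.

≈ 5.6 mm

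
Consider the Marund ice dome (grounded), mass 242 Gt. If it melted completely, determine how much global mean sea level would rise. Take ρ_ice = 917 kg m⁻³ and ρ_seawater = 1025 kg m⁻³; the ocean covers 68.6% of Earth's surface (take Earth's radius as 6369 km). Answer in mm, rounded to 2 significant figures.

≈ 0.68 mm

Marund: 242 Gt = 2.420×10^14 kg; dividing by ρ_w = 1025 kg m⁻³ gives 2.361×10^11 m³ of water.
Spread over 3.50×10^14 m² of ocean, Δh = 2.361×10^11 / 3.50×10^14 = 6.75×10^-4 m = 0.68 mm.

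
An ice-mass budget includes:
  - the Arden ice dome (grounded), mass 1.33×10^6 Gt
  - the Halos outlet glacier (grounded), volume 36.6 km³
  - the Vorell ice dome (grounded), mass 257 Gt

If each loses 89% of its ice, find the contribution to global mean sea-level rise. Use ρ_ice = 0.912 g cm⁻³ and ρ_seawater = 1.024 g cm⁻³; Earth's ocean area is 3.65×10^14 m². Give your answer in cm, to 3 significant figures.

Arden: 0.89 × 1.33×10^6 Gt = 1.184×10^18 kg; dividing by ρ_w = 1.024 g cm⁻³ = 1024 kg m⁻³ gives 1.156×10^15 m³ of water.
Halos: 0.89 × 36.6 km³ × (912/1024) = 29.01 km³ of water.
Vorell: 0.89 × 257 Gt = 2.287×10^14 kg; dividing by ρ_w = 1024 kg m⁻³ gives 2.234×10^11 m³ of water.
Total added water ≈ 1.156×10^15 m³ over 3.65×10^14 m² → Δh = 3.17 m = 317 cm.

≈ 317 cm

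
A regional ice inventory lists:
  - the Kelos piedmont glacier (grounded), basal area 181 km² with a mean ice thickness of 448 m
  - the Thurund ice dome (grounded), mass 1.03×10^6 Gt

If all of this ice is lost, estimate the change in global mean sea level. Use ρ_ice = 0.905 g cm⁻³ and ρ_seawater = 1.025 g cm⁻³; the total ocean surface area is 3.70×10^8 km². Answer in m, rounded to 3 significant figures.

≈ 2.72 m

Kelos: ice volume = 181 km² × 448 m = 81.09 km³; 81.09 × (905/1025) = 71.59 km³ of water.
Thurund: 1.03×10^6 Gt = 1.030×10^18 kg; dividing by ρ_w = 1.025 g cm⁻³ = 1025 kg m⁻³ gives 1.005×10^15 m³ of water.
Total added water ≈ 1.005×10^15 m³ over 3.70×10^14 m² → Δh = 2.72 m.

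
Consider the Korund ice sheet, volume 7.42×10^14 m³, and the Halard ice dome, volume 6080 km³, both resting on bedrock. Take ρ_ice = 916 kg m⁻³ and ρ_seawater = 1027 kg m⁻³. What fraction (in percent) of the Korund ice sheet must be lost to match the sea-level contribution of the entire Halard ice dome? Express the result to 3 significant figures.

Equal sea-level rise means equal mass of meltwater, i.e. equal mass of ice lost.
Ice mass of Halard: 5.569×10^15 kg; ice mass of Korund: 6.797×10^17 kg.
Fraction required = 5.569×10^15 / 6.797×10^17 = 8.19×10^-3 → 0.819 %.

≈ 0.819 %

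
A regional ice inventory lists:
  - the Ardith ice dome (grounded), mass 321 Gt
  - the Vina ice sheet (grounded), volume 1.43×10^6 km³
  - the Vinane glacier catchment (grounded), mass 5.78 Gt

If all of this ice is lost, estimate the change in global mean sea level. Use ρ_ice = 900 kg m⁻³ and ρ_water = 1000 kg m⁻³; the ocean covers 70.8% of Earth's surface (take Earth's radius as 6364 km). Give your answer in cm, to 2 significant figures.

Ardith: 321 Gt = 3.210×10^14 kg; dividing by ρ_w = 1000 kg m⁻³ gives 3.210×10^11 m³ of water.
Vina: 1.43×10^6 km³ × (900/1000) = 1.287×10^6 km³ of water.
Vinane: 5.78 Gt = 5.780×10^12 kg; dividing by ρ_w = 1000 kg m⁻³ gives 5.780×10^9 m³ of water.
Total added water ≈ 1.287×10^15 m³ over 3.60×10^14 m² → Δh = 3.57 m = 360 cm.

≈ 360 cm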